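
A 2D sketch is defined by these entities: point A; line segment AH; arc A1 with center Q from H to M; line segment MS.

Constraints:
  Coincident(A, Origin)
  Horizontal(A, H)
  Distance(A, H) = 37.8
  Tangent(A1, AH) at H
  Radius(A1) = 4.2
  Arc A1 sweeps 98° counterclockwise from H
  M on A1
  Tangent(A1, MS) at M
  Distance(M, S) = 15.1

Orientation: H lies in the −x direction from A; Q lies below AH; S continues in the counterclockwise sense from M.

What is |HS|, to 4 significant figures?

19.84

A is at the origin; AH is horizontal with |AH| = 37.8 and H on the −x side, so H = (-37.80, 0.000). Tangency of A1 to AH means the radius QH is perpendicular to AH, so Q = H + (0, -4.2) = (-37.80, -4.200). On A1, H sits at bearing 90° from Q; a 98° counterclockwise sweep puts M at bearing 188°, so M = Q + 4.2·(cos 188°, sin 188°) = (-41.96, -4.785). Since A1 is tangent to MS there, QM ⟂ MS, so MS runs along (−sin 188°, cos 188°); with |MS| = 15.1, S = (-39.86, -19.74). Then |HS| = |S − H| = 19.84.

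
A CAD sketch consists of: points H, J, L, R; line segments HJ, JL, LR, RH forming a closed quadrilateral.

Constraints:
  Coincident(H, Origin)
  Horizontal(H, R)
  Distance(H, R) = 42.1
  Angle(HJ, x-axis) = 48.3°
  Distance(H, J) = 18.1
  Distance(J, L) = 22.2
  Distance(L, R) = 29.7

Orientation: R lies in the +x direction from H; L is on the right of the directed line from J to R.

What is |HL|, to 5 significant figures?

16.172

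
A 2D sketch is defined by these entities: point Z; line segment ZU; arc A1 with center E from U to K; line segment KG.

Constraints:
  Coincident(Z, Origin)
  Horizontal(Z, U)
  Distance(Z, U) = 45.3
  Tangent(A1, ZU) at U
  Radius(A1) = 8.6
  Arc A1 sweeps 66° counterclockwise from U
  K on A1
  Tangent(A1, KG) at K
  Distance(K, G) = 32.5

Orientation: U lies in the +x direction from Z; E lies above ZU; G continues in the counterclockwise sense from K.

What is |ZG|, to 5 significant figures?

74.941

On A1, U sits at bearing -90° from E; a 66° counterclockwise sweep puts K at bearing -24°, so K = E + 8.6·(cos -24°, sin -24°) = (53.156, 5.1021). Tangency of A1 to KG means the radius EK is perpendicular to KG, so KG runs along (−sin -24°, cos -24°); with |KG| = 32.5, G = (66.375, 34.792). Then |ZG| = |G − Z| = 74.941.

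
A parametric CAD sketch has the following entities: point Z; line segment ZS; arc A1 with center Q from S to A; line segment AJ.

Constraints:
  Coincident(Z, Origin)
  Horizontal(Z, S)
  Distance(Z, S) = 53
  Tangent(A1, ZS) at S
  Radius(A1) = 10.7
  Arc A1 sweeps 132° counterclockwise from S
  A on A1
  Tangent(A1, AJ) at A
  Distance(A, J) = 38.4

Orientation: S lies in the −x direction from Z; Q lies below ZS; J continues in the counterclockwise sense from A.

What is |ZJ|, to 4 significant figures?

58.27

Z is at the origin; ZS is horizontal with |ZS| = 53.0 and S on the −x side, so S = (-53.00, 0.000). Since A1 is tangent to ZS there, QS ⟂ ZS, so Q = S + (0, -10.7) = (-53.00, -10.70). On A1, S sits at bearing 90° from Q; a 132° counterclockwise sweep puts A at bearing 222°, so A = Q + 10.7·(cos 222°, sin 222°) = (-60.95, -17.86). The tangent condition forces QA to be normal to AJ, so AJ runs along (−sin 222°, cos 222°); with |AJ| = 38.4, J = (-35.26, -46.40). Then |ZJ| = |J − Z| = 58.27.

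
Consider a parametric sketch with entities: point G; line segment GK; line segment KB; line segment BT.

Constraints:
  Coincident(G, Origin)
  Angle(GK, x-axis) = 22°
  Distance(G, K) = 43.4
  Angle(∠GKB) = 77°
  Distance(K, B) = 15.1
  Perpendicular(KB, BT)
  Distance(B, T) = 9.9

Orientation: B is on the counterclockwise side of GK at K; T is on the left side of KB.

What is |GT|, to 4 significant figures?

32.82

∠GKB = 77.0°, so KB runs at 22.0° + (180° − 77.0°) = 125.0° from the x-axis; with |KB| = 15.1, B = K + 15.1·(cos 125.0°, sin 125.0°) = (31.58, 28.63). KB ⟂ BT; with |BT| = 9.9 on the left of KB, T = B + 9.9·(-0.8192, -0.5736) = (23.47, 22.95). Then |GT| = |T − G| = 32.82.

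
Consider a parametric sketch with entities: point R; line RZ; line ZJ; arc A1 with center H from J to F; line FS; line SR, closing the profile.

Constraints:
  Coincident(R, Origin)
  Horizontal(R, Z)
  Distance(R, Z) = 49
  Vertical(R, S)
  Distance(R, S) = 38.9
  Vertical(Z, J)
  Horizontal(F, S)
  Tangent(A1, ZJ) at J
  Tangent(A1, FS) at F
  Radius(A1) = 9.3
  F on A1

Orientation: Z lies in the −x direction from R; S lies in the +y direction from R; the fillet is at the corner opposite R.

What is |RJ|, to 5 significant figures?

57.246

R is at the origin; RZ is horizontal with |RZ| = 49.0 and Z on the −x side, so Z = (-49.000, 0.0000). R and S share the same x with |RS| = 38.9 and S on the +y side, so S = (0.0000, 38.900). The virtual corner opposite R is at (-49.000, 38.900). A1 meets ZJ tangentially, so HJ is at right angles to ZJ and since A1 is tangent to FS there, HF ⟂ FS, with radius 9.3, so the center H sits 9.3 in from both sides at H = (-39.700, 29.600). That places the tangent points at J = (-49.000, 29.600) on ZJ and F = (-39.700, 38.900) on FS. Then |RJ| = |J − R| = 57.246.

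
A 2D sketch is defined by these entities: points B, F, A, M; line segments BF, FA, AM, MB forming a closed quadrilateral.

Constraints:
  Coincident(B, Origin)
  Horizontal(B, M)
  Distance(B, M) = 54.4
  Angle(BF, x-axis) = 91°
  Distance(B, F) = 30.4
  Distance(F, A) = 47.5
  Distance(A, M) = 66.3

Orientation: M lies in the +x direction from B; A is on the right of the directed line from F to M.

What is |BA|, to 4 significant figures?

18.96

B is at the origin; BM is horizontal with |BM| = 54.4 and M in +x, so M = (54.4, 0). BF runs at 91.0° with |BF| = 30.4, so F = (-0.5306, 30.40). A is determined by |FA| = 47.5 and |AM| = 66.3 together: it lies at the intersection of circle(F, 47.5) and circle(M, 66.3). With |FM| = 62.78, the foot of the radical line on FM is 14.35 from F and the perpendicular offset is √(47.5² − 14.35²) = 45.28. Taking the right-of-FM solution: A = (-9.897, -16.17).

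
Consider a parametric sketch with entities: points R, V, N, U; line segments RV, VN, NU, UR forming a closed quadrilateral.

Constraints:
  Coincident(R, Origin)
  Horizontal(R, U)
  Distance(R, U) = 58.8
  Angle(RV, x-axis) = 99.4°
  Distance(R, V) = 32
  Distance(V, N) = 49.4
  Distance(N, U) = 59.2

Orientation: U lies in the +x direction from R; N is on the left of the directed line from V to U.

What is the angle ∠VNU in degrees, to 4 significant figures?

81.65°

Checks: |VN| = 49.40 ✓; |NU| = 59.20 ✓.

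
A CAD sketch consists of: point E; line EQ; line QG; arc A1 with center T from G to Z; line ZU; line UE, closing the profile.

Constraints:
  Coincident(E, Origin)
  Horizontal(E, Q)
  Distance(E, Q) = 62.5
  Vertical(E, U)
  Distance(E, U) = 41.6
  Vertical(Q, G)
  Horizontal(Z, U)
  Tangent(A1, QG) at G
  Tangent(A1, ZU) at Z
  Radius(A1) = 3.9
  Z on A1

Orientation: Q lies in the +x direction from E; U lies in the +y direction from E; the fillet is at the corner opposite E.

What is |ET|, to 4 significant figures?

69.68

E is at the origin; E and Q share the same y with |EQ| = 62.5 and Q on the +x side, so Q = (62.50, 0.000). E and U share the same x with |EU| = 41.6 and U on the +y side, so U = (0.000, 41.60). The virtual corner opposite E is at (62.50, 41.60). Since A1 is tangent to QG there, TG ⟂ QG and A1 meets ZU tangentially, so TZ is at right angles to ZU, with radius 3.9, so the center T sits 3.9 in from both sides at T = (58.60, 37.70). Then |ET| = |T − E| = 69.68.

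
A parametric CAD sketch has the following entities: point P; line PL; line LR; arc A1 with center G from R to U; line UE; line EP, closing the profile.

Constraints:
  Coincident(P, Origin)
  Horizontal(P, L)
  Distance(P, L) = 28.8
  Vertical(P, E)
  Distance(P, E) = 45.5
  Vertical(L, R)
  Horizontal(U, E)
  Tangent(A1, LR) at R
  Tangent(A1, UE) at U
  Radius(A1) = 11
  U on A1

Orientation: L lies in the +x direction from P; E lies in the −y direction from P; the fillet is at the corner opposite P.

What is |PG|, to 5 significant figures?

38.821

P is at the origin; PL is horizontal with |PL| = 28.8 and L on the +x side, so L = (28.800, 0.0000). P and E share the same x with |PE| = 45.5 and E on the −y side, so E = (0.0000, -45.500). The virtual corner opposite P is at (28.800, -45.500). A1 meets LR tangentially, so GR is at right angles to LR and since A1 is tangent to UE there, GU ⟂ UE, with radius 11.0, so the center G sits 11.0 in from both sides at G = (17.800, -34.500). Then |PG| = |G − P| = 38.821.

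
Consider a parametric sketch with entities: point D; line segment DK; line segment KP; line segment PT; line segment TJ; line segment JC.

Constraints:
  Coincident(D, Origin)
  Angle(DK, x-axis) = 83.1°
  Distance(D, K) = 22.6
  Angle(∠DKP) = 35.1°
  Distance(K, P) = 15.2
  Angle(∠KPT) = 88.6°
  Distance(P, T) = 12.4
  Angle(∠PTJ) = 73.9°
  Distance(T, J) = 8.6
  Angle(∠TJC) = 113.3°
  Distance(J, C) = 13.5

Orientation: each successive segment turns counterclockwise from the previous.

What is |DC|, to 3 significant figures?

21.2

∠PTJ = 73.9° gives TJ at 65.5° from the x-axis; with |TJ| = 8.6, J = (5.53, 10.9). ∠TJC = 113.3° gives JC at 132° from the x-axis; with |JC| = 13.5, C = (-3.54, 20.9). Then |DC| = |C − D| = 21.2.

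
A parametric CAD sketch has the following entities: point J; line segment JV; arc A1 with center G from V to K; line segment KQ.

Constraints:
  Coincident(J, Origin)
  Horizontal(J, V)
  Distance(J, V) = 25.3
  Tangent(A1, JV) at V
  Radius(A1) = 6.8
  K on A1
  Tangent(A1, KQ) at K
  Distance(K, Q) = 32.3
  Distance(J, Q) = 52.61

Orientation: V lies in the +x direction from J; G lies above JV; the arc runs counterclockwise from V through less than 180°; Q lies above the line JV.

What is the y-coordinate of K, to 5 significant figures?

5.8459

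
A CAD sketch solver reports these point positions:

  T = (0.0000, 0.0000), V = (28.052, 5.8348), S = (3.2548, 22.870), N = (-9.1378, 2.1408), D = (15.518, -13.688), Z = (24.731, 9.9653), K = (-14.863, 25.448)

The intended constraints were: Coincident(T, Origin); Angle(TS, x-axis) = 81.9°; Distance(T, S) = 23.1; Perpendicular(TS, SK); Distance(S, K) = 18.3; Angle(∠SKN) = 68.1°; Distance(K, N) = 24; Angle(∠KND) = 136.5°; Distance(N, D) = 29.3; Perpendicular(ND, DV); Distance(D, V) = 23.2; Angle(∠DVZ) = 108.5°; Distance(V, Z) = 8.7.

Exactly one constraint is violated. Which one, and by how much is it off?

Distance(V, Z) = 8.7 — off by 3.40.

T = (0.00, 0.00) ✓; TS at 81.90° ✓; |TS| = 23.10 ✓; ∠(TS, SK) = 90.00° ✓; |SK| = 18.30 ✓; ∠SKN = 68.10° ✓; |KN| = 24.00 ✓; ∠KND = 136.5° ✓; |ND| = 29.30 ✓; ∠(ND, DV) = 90.00° ✓; |DV| = 23.20 ✓; ∠DVZ = 108.5° ✓; |VZ| = 5.300 ✗.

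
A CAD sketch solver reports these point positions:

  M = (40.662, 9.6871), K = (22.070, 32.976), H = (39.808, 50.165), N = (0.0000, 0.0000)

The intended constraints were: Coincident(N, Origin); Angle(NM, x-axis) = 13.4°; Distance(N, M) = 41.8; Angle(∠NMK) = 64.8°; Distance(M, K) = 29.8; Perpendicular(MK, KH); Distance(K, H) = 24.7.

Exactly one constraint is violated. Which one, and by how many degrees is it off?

Perpendicular(MK, KH) — off by 5.50°.

N = (0.00, 0.00) ✓; NM at 13.40° ✓; |NM| = 41.80 ✓; ∠NMK = 64.80° ✓; |MK| = 29.80 ✓; ∠(MK, KH) = 84.50° ✗; |KH| = 24.70 ✓.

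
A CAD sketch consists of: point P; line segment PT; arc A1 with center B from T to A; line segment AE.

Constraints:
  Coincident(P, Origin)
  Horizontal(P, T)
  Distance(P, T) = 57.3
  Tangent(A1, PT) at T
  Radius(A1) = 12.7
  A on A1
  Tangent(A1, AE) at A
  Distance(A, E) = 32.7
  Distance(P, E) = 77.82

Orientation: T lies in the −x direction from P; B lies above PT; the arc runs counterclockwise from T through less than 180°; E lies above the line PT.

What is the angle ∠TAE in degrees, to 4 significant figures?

120.8°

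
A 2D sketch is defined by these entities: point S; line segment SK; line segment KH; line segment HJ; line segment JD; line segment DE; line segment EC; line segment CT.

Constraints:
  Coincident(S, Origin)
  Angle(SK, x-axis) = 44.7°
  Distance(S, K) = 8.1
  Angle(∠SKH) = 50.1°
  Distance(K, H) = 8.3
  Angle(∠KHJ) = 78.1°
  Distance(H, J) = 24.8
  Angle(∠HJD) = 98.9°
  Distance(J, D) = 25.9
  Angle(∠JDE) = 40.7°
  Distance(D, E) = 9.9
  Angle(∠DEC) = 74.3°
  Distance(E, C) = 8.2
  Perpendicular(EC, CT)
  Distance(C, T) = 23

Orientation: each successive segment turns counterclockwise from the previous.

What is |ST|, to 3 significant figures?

46.8

∠DEC = 74.3° gives EC at -117° from the x-axis; with |EC| = 8.2, C = (15.2, -19.8). The perpendicularity gives CT at right angles to EC, so CT runs at -27.4°; with |CT| = 23.0, T = (35.6, -30.3). Then |ST| = |T − S| = 46.8.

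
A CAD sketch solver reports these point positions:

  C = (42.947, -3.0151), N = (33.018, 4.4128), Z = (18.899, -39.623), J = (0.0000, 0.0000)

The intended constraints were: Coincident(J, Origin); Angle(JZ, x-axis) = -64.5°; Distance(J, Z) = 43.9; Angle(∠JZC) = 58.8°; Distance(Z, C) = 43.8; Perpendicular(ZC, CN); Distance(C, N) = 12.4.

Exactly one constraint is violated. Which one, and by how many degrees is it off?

Perpendicular(ZC, CN) — off by 3.50°.

J = (0.00, 0.00) ✓; JZ at -64.50° ✓; |JZ| = 43.90 ✓; ∠JZC = 58.80° ✓; |ZC| = 43.80 ✓; ∠(ZC, CN) = 86.50° ✗; |CN| = 12.40 ✓.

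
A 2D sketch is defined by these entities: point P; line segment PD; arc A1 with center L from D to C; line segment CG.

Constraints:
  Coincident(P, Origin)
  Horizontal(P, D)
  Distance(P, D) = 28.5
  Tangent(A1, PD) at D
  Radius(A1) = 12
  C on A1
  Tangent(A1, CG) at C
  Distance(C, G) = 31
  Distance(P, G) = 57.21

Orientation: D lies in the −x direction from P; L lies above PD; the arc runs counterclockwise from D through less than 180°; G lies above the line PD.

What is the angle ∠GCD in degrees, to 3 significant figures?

118°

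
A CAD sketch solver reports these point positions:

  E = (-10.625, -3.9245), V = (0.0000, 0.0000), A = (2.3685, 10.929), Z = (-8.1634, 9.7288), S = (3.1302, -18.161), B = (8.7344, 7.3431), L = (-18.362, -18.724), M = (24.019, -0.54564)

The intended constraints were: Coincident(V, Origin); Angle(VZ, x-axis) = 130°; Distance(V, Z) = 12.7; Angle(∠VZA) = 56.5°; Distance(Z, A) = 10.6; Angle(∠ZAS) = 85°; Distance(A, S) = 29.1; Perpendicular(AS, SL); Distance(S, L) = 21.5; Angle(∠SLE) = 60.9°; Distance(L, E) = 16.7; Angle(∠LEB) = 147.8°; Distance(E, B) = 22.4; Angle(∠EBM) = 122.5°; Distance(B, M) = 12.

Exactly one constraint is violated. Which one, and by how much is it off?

Distance(B, M) = 12 — off by 5.20.

V = (0.00, 0.00) ✓; VZ at 130.0° ✓; |VZ| = 12.70 ✓; ∠VZA = 56.50° ✓; |ZA| = 10.60 ✓; ∠ZAS = 85.00° ✓; |AS| = 29.10 ✓; ∠(AS, SL) = 90.00° ✓; |SL| = 21.50 ✓; ∠SLE = 60.90° ✓; |LE| = 16.70 ✓; ∠LEB = 147.8° ✓; |EB| = 22.40 ✓; ∠EBM = 122.5° ✓; |BM| = 17.20 ✗.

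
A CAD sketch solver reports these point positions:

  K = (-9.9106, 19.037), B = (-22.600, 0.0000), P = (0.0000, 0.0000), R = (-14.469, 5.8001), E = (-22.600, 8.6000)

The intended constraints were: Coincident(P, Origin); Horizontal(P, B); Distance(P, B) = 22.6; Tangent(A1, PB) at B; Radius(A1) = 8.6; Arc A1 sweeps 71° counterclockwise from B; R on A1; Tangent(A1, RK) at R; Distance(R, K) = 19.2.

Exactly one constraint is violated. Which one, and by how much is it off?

Distance(R, K) = 19.2 — off by 5.20.

P = (0.00, 0.00) ✓; P.y = 0.00, B.y = 0.00 ✓; |PB| = 22.60 ✓; ∠(EB, BP) = 90.00° ✓; |EB| = 8.600 ✓; bearing(E→R) − bearing(E→B) = 71.00° ✓; |ER| = 8.600 ✓; ∠(ER, RK) = 90.00° ✓; |RK| = 14.00 ✗.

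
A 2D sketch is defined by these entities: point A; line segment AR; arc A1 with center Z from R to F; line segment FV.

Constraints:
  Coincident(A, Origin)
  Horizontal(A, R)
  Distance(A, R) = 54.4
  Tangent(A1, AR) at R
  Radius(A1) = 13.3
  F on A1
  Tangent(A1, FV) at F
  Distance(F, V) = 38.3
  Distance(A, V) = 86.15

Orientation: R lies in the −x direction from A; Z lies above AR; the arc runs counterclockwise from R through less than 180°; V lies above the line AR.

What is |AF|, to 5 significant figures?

49.526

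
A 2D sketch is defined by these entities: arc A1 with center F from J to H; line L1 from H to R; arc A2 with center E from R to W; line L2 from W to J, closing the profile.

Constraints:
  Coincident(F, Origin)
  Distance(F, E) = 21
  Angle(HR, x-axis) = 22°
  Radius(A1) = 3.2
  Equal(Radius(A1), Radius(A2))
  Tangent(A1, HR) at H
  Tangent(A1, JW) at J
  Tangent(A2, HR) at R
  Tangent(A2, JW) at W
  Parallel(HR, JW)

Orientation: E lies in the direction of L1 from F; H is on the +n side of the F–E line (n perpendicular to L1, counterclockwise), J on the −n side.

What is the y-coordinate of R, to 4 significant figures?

10.83

The slot axis is L1's direction at 22.0°, so u = (cos 22.0°, sin 22.0°) = (0.9272, 0.3746) and n = (−sin 22.0°, cos 22.0°) = (-0.3746, 0.9272). F is at the origin and E lies 21.0 along u from F, so E = 21.0·u = (19.47, 7.867). Tangency of A1 to both parallel lines with radius 3.2 puts H and J at F ± 3.2·n: H = (-1.199, 2.967), J = (1.199, -2.967). Equal radii place R and W the same way about E: R = E + 3.2·n = (18.27, 10.83), W = E − 3.2·n = (20.67, 4.900). So R.y = 10.83.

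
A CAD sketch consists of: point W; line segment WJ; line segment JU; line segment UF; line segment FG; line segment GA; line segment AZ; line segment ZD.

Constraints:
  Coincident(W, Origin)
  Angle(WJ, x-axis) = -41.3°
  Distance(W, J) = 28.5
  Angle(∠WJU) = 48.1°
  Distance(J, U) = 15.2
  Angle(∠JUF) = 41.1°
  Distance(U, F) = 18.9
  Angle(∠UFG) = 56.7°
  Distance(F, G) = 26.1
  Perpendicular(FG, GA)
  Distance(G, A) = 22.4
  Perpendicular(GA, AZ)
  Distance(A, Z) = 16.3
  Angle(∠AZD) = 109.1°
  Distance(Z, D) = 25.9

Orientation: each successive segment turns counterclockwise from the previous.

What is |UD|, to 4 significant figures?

20.03

W is at the origin; WJ runs at -41.3° with length 28.5, so J = (21.41, -18.81). ∠WJU = 48.1° gives JU at 90.60° from the x-axis; with |JU| = 15.2, U = (21.25, -3.611). ∠JUF = 41.1° gives UF at -130.5° from the x-axis; with |UF| = 18.9, F = (8.977, -17.98). ∠UFG = 56.7° gives FG at -7.200° from the x-axis; with |FG| = 26.1, G = (34.87, -21.25). The perpendicularity gives GA at right angles to FG, so GA runs at 82.80°; with |GA| = 22.4, A = (37.68, 0.9696). The perpendicularity gives AZ at right angles to GA, so AZ runs at 172.8°; with |AZ| = 16.3, Z = (21.51, 3.013). ∠AZD = 109.1° gives ZD at -116.3° from the x-axis; with |ZD| = 25.9, D = (10.03, -20.21). Then |UD| = |D − U| = 20.03.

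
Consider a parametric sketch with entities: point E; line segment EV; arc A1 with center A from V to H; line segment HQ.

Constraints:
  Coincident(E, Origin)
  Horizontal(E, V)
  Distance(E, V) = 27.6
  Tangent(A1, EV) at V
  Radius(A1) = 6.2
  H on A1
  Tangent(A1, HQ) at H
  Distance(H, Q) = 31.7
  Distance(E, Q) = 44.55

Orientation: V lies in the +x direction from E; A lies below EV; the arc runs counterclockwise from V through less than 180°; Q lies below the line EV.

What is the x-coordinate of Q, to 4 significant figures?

22.98

E is at the origin; EV is horizontal with |EV| = 27.6 and V on the +x side, so V = (27.60, 0.000). A1 meets EV tangentially, so AV is at right angles to EV, so A = V + (0, -6.2) = (27.60, -6.200). Since AH ⟂ HQ (tangency), |AQ| = √(6.2² + 31.7²) = 32.30 regardless of where H sits on A1. So Q lies on both circle(E, 44.55) and circle(A, 32.30); the below-EV intersection is Q = (22.98, -38.17). H is the foot of the tangent from Q: H = (21.41, -6.507).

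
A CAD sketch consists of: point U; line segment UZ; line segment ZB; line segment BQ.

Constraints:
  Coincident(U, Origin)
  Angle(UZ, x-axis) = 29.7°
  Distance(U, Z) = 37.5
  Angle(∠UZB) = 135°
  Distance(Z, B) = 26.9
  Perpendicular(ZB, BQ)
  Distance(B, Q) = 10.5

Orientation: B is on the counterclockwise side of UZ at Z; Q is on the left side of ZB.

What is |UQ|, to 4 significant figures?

55.77

U is at the origin; UZ runs at 29.7° with length 37.5, so Z = 37.5·(cos 29.7°, sin 29.7°) = (32.57, 18.58). ∠UZB = 135.0°, so ZB runs at 29.7° + (180° − 135.0°) = 74.70° from the x-axis; with |ZB| = 26.9, B = Z + 26.9·(cos 74.70°, sin 74.70°) = (39.67, 44.53). ZB is perpendicular to BQ; with |BQ| = 10.5 on the left of ZB, Q = B + 10.5·(-0.9646, 0.2639) = (29.54, 47.30). Then |UQ| = |Q − U| = 55.77.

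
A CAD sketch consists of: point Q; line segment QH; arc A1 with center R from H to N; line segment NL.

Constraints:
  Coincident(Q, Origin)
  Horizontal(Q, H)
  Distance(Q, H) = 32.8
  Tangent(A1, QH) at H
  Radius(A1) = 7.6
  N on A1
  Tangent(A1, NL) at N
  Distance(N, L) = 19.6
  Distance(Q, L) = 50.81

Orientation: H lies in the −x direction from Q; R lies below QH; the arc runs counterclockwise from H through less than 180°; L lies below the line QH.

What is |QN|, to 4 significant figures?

40.72

Q is at the origin; Q and H share the same y with |QH| = 32.8 and H on the −x side, so H = (-32.80, 0.000). Since A1 is tangent to QH there, RH ⟂ QH, so R = H + (0, -7.6) = (-32.80, -7.600). Since RN ⟂ NL (tangency), |RL| = √(7.6² + 19.6²) = 21.02 regardless of where N sits on A1. So L lies on both circle(Q, 50.81) and circle(R, 21.02); the below-QH intersection is L = (-44.02, -25.38). N is the foot of the tangent from L: N = (-40.26, -6.142).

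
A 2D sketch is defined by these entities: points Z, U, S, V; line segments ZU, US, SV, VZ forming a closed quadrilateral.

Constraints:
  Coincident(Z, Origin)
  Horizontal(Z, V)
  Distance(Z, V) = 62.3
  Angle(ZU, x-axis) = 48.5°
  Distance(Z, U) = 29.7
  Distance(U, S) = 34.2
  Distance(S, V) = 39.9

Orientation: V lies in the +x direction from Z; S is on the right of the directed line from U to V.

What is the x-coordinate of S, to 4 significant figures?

24.14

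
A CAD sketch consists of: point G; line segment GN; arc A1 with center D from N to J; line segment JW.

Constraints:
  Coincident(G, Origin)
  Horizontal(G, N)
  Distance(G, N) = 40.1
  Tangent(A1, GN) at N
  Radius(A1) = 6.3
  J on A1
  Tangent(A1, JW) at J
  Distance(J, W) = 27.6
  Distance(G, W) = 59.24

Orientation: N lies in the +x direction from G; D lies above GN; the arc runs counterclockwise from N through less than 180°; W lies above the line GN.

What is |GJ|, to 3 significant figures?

46.7

G is at the origin; GN is horizontal with |GN| = 40.1 and N on the +x side, so N = (40.1, 0.00). Since A1 is tangent to GN there, DN ⟂ GN, so D = N + (0, 6.3) = (40.1, 6.30). Since DJ ⟂ JW (tangency), |DW| = √(6.3² + 27.6²) = 28.3 regardless of where J sits on A1. So W lies on both circle(G, 59.24) and circle(D, 28.3); the above-GN intersection is W = (49.1, 33.1). J is the foot of the tangent from W: J = (46.4, 5.68).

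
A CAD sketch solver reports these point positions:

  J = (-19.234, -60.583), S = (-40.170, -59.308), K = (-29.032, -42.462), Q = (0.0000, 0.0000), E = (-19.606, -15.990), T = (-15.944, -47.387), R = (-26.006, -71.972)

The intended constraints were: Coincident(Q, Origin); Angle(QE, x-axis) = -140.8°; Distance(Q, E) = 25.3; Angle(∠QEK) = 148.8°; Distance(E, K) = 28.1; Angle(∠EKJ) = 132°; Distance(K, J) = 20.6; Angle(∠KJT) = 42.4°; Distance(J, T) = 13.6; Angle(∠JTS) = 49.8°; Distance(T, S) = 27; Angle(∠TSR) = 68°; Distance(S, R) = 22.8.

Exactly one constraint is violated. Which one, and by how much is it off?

Distance(S, R) = 22.8 — off by 3.80.

Q = (0.00, 0.00) ✓; QE at -140.8° ✓; |QE| = 25.30 ✓; ∠QEK = 148.8° ✓; |EK| = 28.10 ✓; ∠EKJ = 132.0° ✓; |KJ| = 20.60 ✓; ∠KJT = 42.40° ✓; |JT| = 13.60 ✓; ∠JTS = 49.80° ✓; |TS| = 27.00 ✓; ∠TSR = 68.00° ✓; |SR| = 19.00 ✗.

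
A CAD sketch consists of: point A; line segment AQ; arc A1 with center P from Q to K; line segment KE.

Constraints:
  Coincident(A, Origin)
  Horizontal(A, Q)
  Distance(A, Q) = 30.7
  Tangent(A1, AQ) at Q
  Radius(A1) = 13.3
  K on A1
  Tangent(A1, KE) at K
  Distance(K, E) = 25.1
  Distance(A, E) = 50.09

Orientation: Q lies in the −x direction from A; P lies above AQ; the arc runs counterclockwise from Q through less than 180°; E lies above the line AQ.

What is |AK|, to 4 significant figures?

25.99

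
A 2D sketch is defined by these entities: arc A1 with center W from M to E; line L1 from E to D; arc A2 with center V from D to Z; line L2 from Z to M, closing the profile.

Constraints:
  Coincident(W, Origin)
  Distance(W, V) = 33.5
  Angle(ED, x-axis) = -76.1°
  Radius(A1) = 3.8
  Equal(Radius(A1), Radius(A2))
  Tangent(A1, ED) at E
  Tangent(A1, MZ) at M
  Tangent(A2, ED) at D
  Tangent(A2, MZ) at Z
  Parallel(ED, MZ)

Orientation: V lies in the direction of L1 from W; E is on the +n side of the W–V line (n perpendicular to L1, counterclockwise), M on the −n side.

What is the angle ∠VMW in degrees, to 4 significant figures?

83.53°

W is at the origin and V lies 33.5 along u from W, so V = 33.5·u = (8.048, -32.52). Tangency of A1 to both parallel lines with radius 3.8 puts E and M at W ± 3.8·n: E = (3.689, 0.9129), M = (-3.689, -0.9129). Then cos ∠VMW = MV·MW / (|MV||MW|), giving 83.53°.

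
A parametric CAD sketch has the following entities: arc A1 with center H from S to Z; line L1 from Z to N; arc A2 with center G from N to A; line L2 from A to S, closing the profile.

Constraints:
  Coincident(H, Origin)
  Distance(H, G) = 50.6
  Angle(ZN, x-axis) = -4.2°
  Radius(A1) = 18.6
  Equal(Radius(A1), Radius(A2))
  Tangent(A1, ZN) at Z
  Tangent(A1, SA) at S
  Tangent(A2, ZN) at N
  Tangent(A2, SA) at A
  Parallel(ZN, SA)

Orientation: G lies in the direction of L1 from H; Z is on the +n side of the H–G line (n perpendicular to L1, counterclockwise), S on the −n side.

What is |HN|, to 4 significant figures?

53.91

Tangency of A1 to both parallel lines with radius 18.6 puts Z and S at H ± 18.6·n: Z = (1.362, 18.55), S = (-1.362, -18.55). Equal radii place N and A the same way about G: N = G + 18.6·n = (51.83, 14.84), A = G − 18.6·n = (49.10, -22.26). Then |HN| = |N − H| = 53.91.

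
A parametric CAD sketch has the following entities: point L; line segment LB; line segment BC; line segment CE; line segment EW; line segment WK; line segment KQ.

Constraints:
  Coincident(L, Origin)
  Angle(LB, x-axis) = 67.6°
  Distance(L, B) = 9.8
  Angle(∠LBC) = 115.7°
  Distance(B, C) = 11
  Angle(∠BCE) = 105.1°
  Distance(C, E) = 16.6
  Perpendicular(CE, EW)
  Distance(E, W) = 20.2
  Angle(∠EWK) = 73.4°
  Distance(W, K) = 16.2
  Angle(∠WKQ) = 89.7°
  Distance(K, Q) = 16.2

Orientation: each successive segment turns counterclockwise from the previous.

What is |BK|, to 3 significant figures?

6.33

L is at the origin; LB runs at 67.6° with length 9.8, so B = (3.73, 9.06). ∠LBC = 115.7° gives BC at 132° from the x-axis; with |BC| = 11.0, C = (-3.61, 17.2). ∠BCE = 105.1° gives CE at -153° from the x-axis; with |CE| = 16.6, E = (-18.4, 9.76). CE ⟂ EW, so EW runs at -63.2°; with |EW| = 20.2, W = (-9.32, -8.27). ∠EWK = 73.4° gives WK at 43.4° from the x-axis; with |WK| = 16.2, K = (2.45, 2.86). Then |BK| = |K − B| = 6.33.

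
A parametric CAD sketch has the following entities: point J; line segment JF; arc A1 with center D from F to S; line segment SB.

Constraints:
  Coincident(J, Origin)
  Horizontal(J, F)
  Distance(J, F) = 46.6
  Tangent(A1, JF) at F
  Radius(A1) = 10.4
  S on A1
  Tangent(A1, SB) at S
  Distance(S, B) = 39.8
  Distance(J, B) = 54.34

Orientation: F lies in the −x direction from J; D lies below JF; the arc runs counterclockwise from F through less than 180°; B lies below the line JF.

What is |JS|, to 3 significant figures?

57.0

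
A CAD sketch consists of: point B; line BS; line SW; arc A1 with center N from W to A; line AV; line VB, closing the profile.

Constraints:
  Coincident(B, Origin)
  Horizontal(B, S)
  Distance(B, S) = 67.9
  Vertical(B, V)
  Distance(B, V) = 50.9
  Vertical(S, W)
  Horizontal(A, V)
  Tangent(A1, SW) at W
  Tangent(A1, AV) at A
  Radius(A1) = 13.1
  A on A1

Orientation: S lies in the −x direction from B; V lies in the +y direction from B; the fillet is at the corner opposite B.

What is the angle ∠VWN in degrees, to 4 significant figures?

10.92°

The virtual corner opposite B is at (-67.90, 50.90). Since A1 is tangent to SW there, NW ⟂ SW and the tangent condition forces NA to be normal to AV, with radius 13.1, so the center N sits 13.1 in from both sides at N = (-54.80, 37.80). That places the tangent points at W = (-67.90, 37.80) on SW and A = (-54.80, 50.90) on AV. Then cos ∠VWN = WV·WN / (|WV||WN|), giving 10.92°.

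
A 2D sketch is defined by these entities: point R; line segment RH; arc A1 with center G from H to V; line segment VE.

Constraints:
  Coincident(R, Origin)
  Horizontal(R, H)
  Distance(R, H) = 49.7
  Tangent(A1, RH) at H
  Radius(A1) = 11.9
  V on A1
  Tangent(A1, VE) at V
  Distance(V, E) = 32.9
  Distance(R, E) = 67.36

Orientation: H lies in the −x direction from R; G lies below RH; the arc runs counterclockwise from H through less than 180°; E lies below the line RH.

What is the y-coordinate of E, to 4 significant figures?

-46.86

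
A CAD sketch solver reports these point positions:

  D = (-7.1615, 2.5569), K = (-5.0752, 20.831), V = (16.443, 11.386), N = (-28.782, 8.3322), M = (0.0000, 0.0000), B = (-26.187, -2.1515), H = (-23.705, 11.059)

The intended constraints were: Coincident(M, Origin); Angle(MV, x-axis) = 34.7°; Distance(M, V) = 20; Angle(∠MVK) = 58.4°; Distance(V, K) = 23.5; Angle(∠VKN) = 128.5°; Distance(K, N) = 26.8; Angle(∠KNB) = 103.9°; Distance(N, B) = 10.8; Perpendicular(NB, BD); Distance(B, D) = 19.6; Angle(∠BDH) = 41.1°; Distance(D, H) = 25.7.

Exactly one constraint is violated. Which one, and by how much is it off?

Distance(D, H) = 25.7 — off by 7.10.

M = (0.00, 0.00) ✓; MV at 34.70° ✓; |MV| = 20.00 ✓; ∠MVK = 58.40° ✓; |VK| = 23.50 ✓; ∠VKN = 128.5° ✓; |KN| = 26.80 ✓; ∠KNB = 103.9° ✓; |NB| = 10.80 ✓; ∠(NB, BD) = 90.00° ✓; |BD| = 19.60 ✓; ∠BDH = 41.10° ✓; |DH| = 18.60 ✗.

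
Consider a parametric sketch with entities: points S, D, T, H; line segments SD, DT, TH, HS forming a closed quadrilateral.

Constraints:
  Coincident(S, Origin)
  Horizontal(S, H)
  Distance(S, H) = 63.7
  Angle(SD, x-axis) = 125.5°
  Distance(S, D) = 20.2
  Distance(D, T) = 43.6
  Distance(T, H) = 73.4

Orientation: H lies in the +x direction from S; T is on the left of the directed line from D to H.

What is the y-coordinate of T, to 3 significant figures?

52.7

S is at the origin; SH is horizontal with |SH| = 63.7 and H in +x, so H = (63.7, 0). SD runs at 125.5° with |SD| = 20.2, so D = (-11.7, 16.4). T is determined by |DT| = 43.6 and |TH| = 73.4 together: it lies at the intersection of circle(D, 43.6) and circle(H, 73.4). With |DH| = 77.2, the foot of the radical line on DH is 16.0 from D and the perpendicular offset is √(43.6² − 16.0²) = 40.6. Taking the left-of-DH solution: T = (12.6, 52.7).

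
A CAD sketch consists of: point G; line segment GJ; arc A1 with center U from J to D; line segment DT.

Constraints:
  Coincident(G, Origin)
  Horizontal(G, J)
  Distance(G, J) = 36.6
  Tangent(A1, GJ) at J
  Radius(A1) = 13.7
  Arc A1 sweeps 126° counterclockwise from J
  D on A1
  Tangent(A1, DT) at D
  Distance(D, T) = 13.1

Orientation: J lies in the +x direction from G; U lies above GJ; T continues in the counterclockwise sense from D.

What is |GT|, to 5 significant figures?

51.432

G is at the origin; GJ is horizontal with |GJ| = 36.6 and J on the +x side, so J = (36.600, 0.0000). The tangent condition forces UJ to be normal to GJ, so U = J + (0, 13.7) = (36.600, 13.700). On A1, J sits at bearing -90° from U; a 126° counterclockwise sweep puts D at bearing 36°, so D = U + 13.7·(cos 36°, sin 36°) = (47.684, 21.753). A1 meets DT tangentially, so UD is at right angles to DT, so DT runs along (−sin 36°, cos 36°); with |DT| = 13.1, T = (39.984, 32.351). Then |GT| = |T − G| = 51.432.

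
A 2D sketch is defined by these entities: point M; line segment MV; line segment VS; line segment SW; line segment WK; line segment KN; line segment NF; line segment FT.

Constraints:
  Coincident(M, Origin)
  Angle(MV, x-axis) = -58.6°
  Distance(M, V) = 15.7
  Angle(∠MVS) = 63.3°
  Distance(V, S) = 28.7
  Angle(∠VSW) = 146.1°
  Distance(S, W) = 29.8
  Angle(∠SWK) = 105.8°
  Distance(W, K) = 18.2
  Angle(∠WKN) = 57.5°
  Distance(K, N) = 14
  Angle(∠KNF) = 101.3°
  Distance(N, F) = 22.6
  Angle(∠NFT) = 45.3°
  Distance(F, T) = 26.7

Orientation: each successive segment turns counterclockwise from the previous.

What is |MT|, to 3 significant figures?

52.2

M is at the origin; MV runs at -58.6° with length 15.7, so V = (8.18, -13.4). ∠MVS = 63.3° gives VS at 58.1° from the x-axis; with |VS| = 28.7, S = (23.3, 11.0). ∠VSW = 146.1° gives SW at 92.0° from the x-axis; with |SW| = 29.8, W = (22.3, 40.7). ∠SWK = 105.8° gives WK at 166° from the x-axis; with |WK| = 18.2, K = (4.63, 45.1). ∠WKN = 57.5° gives KN at -71.3° from the x-axis; with |KN| = 14.0, N = (9.12, 31.8). ∠KNF = 101.3° gives NF at 7.40° from the x-axis; with |NF| = 22.6, F = (31.5, 34.7). ∠NFT = 45.3° gives FT at 142° from the x-axis; with |FT| = 26.7, T = (10.5, 51.1). Then |MT| = |T − M| = 52.2.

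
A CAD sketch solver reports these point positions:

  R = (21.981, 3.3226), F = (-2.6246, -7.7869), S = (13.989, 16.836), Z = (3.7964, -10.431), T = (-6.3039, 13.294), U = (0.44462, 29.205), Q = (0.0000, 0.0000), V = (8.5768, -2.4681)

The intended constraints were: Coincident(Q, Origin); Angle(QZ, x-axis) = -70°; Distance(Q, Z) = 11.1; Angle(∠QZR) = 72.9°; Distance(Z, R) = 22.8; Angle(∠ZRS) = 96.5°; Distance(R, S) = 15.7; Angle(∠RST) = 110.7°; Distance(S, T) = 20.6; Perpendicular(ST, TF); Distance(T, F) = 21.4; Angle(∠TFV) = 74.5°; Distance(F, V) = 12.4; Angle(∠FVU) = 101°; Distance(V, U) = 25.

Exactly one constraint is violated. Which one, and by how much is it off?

Distance(V, U) = 25 — off by 7.70.

Q = (0.00, 0.00) ✓; QZ at -70.00° ✓; |QZ| = 11.10 ✓; ∠QZR = 72.90° ✓; |ZR| = 22.80 ✓; ∠ZRS = 96.50° ✓; |RS| = 15.70 ✓; ∠RST = 110.7° ✓; |ST| = 20.60 ✓; ∠(ST, TF) = 90.00° ✓; |TF| = 21.40 ✓; ∠TFV = 74.50° ✓; |FV| = 12.40 ✓; ∠FVU = 101.0° ✓; |VU| = 32.70 ✗.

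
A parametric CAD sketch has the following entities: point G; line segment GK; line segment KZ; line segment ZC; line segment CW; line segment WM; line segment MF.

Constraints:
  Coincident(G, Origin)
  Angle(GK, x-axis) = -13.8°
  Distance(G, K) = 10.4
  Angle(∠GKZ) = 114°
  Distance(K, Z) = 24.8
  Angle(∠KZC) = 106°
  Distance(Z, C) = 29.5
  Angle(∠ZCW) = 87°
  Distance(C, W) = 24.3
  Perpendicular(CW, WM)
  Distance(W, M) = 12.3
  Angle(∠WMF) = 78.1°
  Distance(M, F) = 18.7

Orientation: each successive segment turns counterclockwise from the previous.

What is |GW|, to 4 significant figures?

27.81

G is at the origin; GK runs at -13.8° with length 10.4, so K = (10.10, -2.481). ∠GKZ = 114.0° gives KZ at 52.20° from the x-axis; with |KZ| = 24.8, Z = (25.30, 17.12). ∠KZC = 106.0° gives ZC at 126.2° from the x-axis; with |ZC| = 29.5, C = (7.877, 40.92). ∠ZCW = 87.0° gives CW at -140.8° from the x-axis; with |CW| = 24.3, W = (-10.95, 25.56). Then |GW| = |W − G| = 27.81.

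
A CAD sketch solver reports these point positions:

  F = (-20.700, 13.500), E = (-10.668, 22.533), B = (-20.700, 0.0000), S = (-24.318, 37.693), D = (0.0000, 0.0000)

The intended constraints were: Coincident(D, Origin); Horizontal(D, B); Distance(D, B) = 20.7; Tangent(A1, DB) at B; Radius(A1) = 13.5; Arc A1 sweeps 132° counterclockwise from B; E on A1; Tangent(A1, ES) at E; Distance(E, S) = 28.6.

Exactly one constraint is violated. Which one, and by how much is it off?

Distance(E, S) = 28.6 — off by 8.20.

D = (0.00, 0.00) ✓; D.y = 0.00, B.y = 0.00 ✓; |DB| = 20.70 ✓; ∠(FB, BD) = 90.00° ✓; |FB| = 13.50 ✓; bearing(F→E) − bearing(F→B) = 132.0° ✓; |FE| = 13.50 ✓; ∠(FE, ES) = 90.00° ✓; |ES| = 20.40 ✗.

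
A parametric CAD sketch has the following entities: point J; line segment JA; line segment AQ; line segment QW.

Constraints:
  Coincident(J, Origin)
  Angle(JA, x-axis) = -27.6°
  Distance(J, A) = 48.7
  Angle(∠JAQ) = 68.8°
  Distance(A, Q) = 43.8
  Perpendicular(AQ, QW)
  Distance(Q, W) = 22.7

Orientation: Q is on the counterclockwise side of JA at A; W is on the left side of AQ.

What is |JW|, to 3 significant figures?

34.7

∠JAQ = 68.8°, so AQ runs at -27.6° + (180° − 68.8°) = 83.6° from the x-axis; with |AQ| = 43.8, Q = A + 43.8·(cos 83.6°, sin 83.6°) = (48.0, 21.0). The perpendicularity gives QW at right angles to AQ; with |QW| = 22.7 on the left of AQ, W = Q + 22.7·(-0.994, 0.111) = (25.5, 23.5). Then |JW| = |W − J| = 34.7.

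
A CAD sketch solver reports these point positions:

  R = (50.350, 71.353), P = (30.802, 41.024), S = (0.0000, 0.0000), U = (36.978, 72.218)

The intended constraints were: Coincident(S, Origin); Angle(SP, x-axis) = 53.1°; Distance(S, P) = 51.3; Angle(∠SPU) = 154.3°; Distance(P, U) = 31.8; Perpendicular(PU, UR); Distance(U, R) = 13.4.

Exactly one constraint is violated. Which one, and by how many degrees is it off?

Perpendicular(PU, UR) — off by 7.50°.

S = (0.00, 0.00) ✓; SP at 53.10° ✓; |SP| = 51.30 ✓; ∠SPU = 154.3° ✓; |PU| = 31.80 ✓; ∠(PU, UR) = 82.50° ✗; |UR| = 13.40 ✓.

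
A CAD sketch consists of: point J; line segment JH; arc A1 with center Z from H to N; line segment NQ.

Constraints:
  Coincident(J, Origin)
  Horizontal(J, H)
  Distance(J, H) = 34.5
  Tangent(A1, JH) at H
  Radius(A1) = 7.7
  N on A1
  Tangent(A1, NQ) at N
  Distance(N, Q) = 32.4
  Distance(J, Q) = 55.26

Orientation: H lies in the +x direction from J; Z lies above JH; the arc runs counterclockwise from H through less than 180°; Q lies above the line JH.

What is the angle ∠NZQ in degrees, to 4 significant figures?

76.63°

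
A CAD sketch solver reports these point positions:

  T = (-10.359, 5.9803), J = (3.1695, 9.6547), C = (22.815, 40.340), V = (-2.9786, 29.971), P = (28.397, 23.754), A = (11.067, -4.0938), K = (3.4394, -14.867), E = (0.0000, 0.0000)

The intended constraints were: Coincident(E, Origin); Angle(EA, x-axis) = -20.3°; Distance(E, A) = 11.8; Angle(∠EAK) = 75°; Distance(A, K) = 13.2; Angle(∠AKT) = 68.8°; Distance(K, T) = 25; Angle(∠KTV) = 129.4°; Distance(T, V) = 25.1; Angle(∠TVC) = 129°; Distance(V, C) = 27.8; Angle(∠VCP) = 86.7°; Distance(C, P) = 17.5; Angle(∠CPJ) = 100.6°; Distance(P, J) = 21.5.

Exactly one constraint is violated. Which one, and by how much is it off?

Distance(P, J) = 21.5 — off by 7.40.

E = (0.00, 0.00) ✓; EA at -20.30° ✓; |EA| = 11.80 ✓; ∠EAK = 75.00° ✓; |AK| = 13.20 ✓; ∠AKT = 68.80° ✓; |KT| = 25.00 ✓; ∠KTV = 129.4° ✓; |TV| = 25.10 ✓; ∠TVC = 129.0° ✓; |VC| = 27.80 ✓; ∠VCP = 86.70° ✓; |CP| = 17.50 ✓; ∠CPJ = 100.6° ✓; |PJ| = 28.90 ✗.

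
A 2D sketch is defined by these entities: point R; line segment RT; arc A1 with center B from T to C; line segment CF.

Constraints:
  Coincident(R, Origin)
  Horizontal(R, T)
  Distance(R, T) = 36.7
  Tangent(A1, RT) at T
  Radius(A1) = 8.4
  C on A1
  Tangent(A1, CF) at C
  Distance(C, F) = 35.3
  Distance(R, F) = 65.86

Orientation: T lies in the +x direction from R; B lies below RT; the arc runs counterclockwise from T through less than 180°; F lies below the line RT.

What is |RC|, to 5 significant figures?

32.798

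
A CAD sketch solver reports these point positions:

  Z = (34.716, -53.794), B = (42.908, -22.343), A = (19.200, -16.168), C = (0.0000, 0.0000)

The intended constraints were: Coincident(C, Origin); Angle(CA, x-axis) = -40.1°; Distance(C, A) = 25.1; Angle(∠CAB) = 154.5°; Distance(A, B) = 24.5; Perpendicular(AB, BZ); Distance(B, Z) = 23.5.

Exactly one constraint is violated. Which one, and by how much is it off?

Distance(B, Z) = 23.5 — off by 9.00.

C = (0.00, 0.00) ✓; CA at -40.10° ✓; |CA| = 25.10 ✓; ∠CAB = 154.5° ✓; |AB| = 24.50 ✓; ∠(AB, BZ) = 90.00° ✓; |BZ| = 32.50 ✗.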